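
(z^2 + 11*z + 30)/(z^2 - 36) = (z + 5)/(z - 6)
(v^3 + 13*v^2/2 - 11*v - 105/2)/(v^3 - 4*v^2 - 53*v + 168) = (v + 5/2)/(v - 8)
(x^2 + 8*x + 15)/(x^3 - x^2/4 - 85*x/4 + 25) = 4*(x + 3)/(4*x^2 - 21*x + 20)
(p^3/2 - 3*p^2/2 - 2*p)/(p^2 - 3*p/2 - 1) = p*(-p^2 + 3*p + 4)/(-2*p^2 + 3*p + 2)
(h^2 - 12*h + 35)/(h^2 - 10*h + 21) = (h - 5)/(h - 3)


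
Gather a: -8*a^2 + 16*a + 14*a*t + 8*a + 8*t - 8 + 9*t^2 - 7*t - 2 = -8*a^2 + a*(14*t + 24) + 9*t^2 + t - 10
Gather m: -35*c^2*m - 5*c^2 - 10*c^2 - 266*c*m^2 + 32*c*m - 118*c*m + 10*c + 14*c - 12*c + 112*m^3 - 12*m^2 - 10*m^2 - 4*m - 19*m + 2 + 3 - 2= -15*c^2 + 12*c + 112*m^3 + m^2*(-266*c - 22) + m*(-35*c^2 - 86*c - 23) + 3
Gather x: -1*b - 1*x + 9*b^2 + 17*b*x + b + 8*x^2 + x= 9*b^2 + 17*b*x + 8*x^2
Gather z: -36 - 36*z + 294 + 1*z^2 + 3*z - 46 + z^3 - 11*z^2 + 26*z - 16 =z^3 - 10*z^2 - 7*z + 196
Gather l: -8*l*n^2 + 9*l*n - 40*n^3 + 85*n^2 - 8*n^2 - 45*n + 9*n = l*(-8*n^2 + 9*n) - 40*n^3 + 77*n^2 - 36*n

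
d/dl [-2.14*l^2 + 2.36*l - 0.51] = 2.36 - 4.28*l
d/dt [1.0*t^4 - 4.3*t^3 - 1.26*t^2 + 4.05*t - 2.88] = 4.0*t^3 - 12.9*t^2 - 2.52*t + 4.05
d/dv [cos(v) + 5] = -sin(v)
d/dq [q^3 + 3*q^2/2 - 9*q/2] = 3*q^2 + 3*q - 9/2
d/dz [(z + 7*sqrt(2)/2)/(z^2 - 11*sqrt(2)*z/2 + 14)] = (-2*z^2 - 14*sqrt(2)*z + 105)/(2*z^4 - 22*sqrt(2)*z^3 + 177*z^2 - 308*sqrt(2)*z + 392)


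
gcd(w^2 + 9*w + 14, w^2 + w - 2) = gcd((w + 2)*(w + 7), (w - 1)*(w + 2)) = w + 2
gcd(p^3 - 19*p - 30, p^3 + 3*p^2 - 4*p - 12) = p^2 + 5*p + 6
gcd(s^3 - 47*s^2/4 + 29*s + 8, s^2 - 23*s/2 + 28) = s - 8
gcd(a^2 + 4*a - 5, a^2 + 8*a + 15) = a + 5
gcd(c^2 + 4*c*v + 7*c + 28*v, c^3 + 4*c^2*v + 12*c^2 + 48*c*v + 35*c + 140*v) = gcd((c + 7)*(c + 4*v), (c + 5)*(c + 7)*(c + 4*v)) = c^2 + 4*c*v + 7*c + 28*v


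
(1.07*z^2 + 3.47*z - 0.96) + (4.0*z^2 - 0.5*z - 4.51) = 5.07*z^2 + 2.97*z - 5.47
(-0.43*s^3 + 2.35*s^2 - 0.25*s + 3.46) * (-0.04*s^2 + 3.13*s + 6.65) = 0.0172*s^5 - 1.4399*s^4 + 4.506*s^3 + 14.7066*s^2 + 9.1673*s + 23.009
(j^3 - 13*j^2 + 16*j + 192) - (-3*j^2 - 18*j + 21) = j^3 - 10*j^2 + 34*j + 171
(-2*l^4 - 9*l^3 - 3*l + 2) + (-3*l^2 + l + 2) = -2*l^4 - 9*l^3 - 3*l^2 - 2*l + 4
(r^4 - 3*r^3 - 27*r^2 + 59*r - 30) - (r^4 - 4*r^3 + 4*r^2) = r^3 - 31*r^2 + 59*r - 30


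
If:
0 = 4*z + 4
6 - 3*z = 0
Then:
No Solution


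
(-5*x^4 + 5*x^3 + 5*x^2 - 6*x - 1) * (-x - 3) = 5*x^5 + 10*x^4 - 20*x^3 - 9*x^2 + 19*x + 3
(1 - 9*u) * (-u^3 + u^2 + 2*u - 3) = 9*u^4 - 10*u^3 - 17*u^2 + 29*u - 3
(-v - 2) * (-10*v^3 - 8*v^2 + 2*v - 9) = 10*v^4 + 28*v^3 + 14*v^2 + 5*v + 18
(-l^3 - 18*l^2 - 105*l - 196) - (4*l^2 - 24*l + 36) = -l^3 - 22*l^2 - 81*l - 232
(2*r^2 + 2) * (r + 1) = 2*r^3 + 2*r^2 + 2*r + 2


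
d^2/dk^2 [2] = 0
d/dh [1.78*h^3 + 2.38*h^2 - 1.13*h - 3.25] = 5.34*h^2 + 4.76*h - 1.13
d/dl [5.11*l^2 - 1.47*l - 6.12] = 10.22*l - 1.47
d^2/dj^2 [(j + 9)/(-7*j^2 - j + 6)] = 2*(-(j + 9)*(14*j + 1)^2 + (21*j + 64)*(7*j^2 + j - 6))/(7*j^2 + j - 6)^3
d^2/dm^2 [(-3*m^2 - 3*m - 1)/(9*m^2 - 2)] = 6*(-81*m^3 - 135*m^2 - 54*m - 10)/(729*m^6 - 486*m^4 + 108*m^2 - 8)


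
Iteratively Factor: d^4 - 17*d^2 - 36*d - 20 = (d + 1)*(d^3 - d^2 - 16*d - 20) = (d - 5)*(d + 1)*(d^2 + 4*d + 4) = (d - 5)*(d + 1)*(d + 2)*(d + 2)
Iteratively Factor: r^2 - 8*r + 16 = (r - 4)*(r - 4)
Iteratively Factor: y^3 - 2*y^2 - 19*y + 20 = (y - 1)*(y^2 - y - 20) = (y - 1)*(y + 4)*(y - 5)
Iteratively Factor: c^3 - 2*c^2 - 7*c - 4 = (c - 4)*(c^2 + 2*c + 1) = (c - 4)*(c + 1)*(c + 1)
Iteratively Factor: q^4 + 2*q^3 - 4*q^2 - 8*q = (q + 2)*(q^3 - 4*q) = q*(q + 2)*(q^2 - 4) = q*(q - 2)*(q + 2)*(q + 2)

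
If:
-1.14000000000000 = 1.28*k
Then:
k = -0.89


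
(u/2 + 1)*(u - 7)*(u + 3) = u^3/2 - u^2 - 29*u/2 - 21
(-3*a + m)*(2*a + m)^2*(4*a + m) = -48*a^4 - 44*a^3*m - 4*a^2*m^2 + 5*a*m^3 + m^4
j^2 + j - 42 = (j - 6)*(j + 7)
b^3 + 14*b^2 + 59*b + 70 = (b + 2)*(b + 5)*(b + 7)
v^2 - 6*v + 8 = (v - 4)*(v - 2)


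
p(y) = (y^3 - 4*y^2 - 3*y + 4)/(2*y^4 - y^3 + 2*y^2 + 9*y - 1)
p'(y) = (3*y^2 - 8*y - 3)/(2*y^4 - y^3 + 2*y^2 + 9*y - 1) + (-8*y^3 + 3*y^2 - 4*y - 9)*(y^3 - 4*y^2 - 3*y + 4)/(2*y^4 - y^3 + 2*y^2 + 9*y - 1)^2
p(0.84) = -0.09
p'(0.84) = -0.75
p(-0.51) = -0.91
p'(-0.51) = -1.35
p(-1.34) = 2.55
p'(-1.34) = -108.59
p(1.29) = -0.25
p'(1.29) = -0.10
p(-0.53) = -0.88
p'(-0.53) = -1.30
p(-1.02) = -0.38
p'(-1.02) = -1.18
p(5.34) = 0.02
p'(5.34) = 0.01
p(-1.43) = -1.87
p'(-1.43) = -22.84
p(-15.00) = -0.04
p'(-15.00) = 0.00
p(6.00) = 0.02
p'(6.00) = 0.01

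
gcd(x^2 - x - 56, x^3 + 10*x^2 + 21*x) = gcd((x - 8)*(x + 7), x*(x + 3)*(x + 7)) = x + 7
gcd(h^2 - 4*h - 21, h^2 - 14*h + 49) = h - 7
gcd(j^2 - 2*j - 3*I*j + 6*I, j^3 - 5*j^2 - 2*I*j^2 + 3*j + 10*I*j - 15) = j - 3*I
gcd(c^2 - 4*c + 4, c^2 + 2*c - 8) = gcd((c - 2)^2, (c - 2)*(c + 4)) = c - 2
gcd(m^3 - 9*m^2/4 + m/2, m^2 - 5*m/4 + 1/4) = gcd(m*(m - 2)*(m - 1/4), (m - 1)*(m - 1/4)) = m - 1/4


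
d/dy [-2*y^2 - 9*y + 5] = -4*y - 9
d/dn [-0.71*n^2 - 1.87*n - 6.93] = -1.42*n - 1.87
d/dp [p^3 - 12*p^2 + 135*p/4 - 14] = 3*p^2 - 24*p + 135/4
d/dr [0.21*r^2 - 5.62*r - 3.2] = 0.42*r - 5.62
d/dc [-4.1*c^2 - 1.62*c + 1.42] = -8.2*c - 1.62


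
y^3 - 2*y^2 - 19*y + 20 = (y - 5)*(y - 1)*(y + 4)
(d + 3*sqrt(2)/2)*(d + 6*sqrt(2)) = d^2 + 15*sqrt(2)*d/2 + 18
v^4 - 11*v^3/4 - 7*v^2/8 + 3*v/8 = v*(v - 3)*(v - 1/4)*(v + 1/2)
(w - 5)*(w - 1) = w^2 - 6*w + 5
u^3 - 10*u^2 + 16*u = u*(u - 8)*(u - 2)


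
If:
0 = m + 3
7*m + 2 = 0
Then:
No Solution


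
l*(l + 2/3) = l^2 + 2*l/3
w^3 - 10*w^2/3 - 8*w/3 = w*(w - 4)*(w + 2/3)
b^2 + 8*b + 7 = (b + 1)*(b + 7)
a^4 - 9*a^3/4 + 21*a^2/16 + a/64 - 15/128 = (a - 5/4)*(a - 3/4)*(a - 1/2)*(a + 1/4)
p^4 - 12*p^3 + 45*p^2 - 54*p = p*(p - 6)*(p - 3)^2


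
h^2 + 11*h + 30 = (h + 5)*(h + 6)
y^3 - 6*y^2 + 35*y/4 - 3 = (y - 4)*(y - 3/2)*(y - 1/2)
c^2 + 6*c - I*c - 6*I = (c + 6)*(c - I)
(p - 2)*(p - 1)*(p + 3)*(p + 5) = p^4 + 5*p^3 - 7*p^2 - 29*p + 30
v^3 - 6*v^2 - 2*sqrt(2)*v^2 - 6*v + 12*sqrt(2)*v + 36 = (v - 6)*(v - 3*sqrt(2))*(v + sqrt(2))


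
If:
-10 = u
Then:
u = -10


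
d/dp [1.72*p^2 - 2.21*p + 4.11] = 3.44*p - 2.21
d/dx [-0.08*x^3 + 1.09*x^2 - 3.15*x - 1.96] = -0.24*x^2 + 2.18*x - 3.15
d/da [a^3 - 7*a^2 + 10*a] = 3*a^2 - 14*a + 10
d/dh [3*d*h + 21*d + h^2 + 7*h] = 3*d + 2*h + 7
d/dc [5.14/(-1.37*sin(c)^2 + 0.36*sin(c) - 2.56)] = (14.0836*sin(c) - 1.8504)*cos(c)/(1.37*sin(c)^2 - 0.36*sin(c) + 2.56)^2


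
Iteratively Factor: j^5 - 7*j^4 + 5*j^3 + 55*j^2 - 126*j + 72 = (j - 3)*(j^4 - 4*j^3 - 7*j^2 + 34*j - 24) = (j - 3)*(j - 2)*(j^3 - 2*j^2 - 11*j + 12) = (j - 3)*(j - 2)*(j + 3)*(j^2 - 5*j + 4) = (j - 3)*(j - 2)*(j - 1)*(j + 3)*(j - 4)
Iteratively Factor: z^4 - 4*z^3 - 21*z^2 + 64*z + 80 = (z + 1)*(z^3 - 5*z^2 - 16*z + 80) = (z + 1)*(z + 4)*(z^2 - 9*z + 20) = (z - 4)*(z + 1)*(z + 4)*(z - 5)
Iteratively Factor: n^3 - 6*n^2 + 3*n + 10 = (n - 5)*(n^2 - n - 2) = (n - 5)*(n + 1)*(n - 2)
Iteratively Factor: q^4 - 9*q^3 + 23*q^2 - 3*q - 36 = (q - 3)*(q^3 - 6*q^2 + 5*q + 12) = (q - 4)*(q - 3)*(q^2 - 2*q - 3) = (q - 4)*(q - 3)*(q + 1)*(q - 3)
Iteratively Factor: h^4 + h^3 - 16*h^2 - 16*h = (h + 1)*(h^3 - 16*h) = h*(h + 1)*(h^2 - 16) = h*(h + 1)*(h + 4)*(h - 4)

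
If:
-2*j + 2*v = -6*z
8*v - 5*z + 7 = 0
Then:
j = 29*z/8 - 7/8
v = 5*z/8 - 7/8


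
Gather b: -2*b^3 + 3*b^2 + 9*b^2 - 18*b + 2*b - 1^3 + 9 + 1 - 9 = -2*b^3 + 12*b^2 - 16*b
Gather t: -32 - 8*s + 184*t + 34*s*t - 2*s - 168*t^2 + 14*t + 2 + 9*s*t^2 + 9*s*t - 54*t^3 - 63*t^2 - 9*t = -10*s - 54*t^3 + t^2*(9*s - 231) + t*(43*s + 189) - 30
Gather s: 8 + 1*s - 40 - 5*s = -4*s - 32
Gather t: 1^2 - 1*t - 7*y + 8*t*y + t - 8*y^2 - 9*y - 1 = 8*t*y - 8*y^2 - 16*y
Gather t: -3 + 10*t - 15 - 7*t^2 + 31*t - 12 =-7*t^2 + 41*t - 30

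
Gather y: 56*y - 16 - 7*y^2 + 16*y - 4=-7*y^2 + 72*y - 20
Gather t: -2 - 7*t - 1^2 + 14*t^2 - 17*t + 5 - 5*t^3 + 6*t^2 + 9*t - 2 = -5*t^3 + 20*t^2 - 15*t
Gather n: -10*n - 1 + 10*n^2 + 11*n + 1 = 10*n^2 + n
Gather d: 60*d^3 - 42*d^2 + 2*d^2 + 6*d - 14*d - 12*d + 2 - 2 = 60*d^3 - 40*d^2 - 20*d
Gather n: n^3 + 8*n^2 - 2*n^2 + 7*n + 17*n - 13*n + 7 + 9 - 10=n^3 + 6*n^2 + 11*n + 6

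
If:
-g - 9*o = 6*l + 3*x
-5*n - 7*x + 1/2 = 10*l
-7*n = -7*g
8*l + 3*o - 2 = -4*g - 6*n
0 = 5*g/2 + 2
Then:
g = -4/5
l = 2179/1560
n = -4/5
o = -229/585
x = -211/156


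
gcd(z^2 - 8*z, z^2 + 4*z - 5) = 1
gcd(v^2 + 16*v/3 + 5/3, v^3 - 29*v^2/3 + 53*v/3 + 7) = v + 1/3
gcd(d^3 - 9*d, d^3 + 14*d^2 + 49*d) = d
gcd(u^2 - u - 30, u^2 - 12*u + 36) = u - 6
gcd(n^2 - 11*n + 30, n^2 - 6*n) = n - 6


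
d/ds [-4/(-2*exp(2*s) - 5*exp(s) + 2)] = (-16*exp(s) - 20)*exp(s)/(2*exp(2*s) + 5*exp(s) - 2)^2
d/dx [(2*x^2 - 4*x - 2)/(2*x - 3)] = 4*(x^2 - 3*x + 4)/(4*x^2 - 12*x + 9)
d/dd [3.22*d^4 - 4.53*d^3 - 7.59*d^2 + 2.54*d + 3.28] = 12.88*d^3 - 13.59*d^2 - 15.18*d + 2.54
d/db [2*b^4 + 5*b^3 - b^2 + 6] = b*(8*b^2 + 15*b - 2)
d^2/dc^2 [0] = 0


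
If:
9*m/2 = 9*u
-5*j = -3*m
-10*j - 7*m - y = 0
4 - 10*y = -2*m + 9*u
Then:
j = -8/425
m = -8/255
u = -4/255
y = 104/255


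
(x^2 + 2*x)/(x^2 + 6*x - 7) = x*(x + 2)/(x^2 + 6*x - 7)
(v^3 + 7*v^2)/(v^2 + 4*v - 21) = v^2/(v - 3)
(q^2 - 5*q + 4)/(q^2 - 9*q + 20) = (q - 1)/(q - 5)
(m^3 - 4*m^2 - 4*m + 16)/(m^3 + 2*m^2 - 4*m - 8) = (m - 4)/(m + 2)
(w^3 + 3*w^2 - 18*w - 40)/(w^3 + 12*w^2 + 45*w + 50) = (w - 4)/(w + 5)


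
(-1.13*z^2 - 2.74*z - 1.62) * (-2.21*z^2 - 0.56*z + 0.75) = 2.4973*z^4 + 6.6882*z^3 + 4.2671*z^2 - 1.1478*z - 1.215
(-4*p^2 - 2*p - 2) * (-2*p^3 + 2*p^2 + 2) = 8*p^5 - 4*p^4 - 12*p^2 - 4*p - 4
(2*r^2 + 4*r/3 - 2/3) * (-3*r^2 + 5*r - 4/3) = -6*r^4 + 6*r^3 + 6*r^2 - 46*r/9 + 8/9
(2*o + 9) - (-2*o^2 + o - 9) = 2*o^2 + o + 18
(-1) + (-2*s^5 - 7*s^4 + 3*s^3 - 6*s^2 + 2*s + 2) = -2*s^5 - 7*s^4 + 3*s^3 - 6*s^2 + 2*s + 1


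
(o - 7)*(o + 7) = o^2 - 49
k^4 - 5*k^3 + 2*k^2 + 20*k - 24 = (k - 3)*(k - 2)^2*(k + 2)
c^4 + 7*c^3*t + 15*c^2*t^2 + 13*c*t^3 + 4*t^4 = (c + t)^3*(c + 4*t)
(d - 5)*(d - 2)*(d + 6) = d^3 - d^2 - 32*d + 60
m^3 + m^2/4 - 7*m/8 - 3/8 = (m - 1)*(m + 1/2)*(m + 3/4)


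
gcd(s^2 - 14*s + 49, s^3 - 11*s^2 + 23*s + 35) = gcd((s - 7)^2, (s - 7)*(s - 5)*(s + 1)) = s - 7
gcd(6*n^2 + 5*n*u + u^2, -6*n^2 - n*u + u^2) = 2*n + u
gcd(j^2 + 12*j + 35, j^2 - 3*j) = 1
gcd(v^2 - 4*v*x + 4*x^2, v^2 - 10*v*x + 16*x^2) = -v + 2*x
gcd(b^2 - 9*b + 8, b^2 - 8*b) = b - 8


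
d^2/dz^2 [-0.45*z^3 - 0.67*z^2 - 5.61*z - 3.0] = -2.7*z - 1.34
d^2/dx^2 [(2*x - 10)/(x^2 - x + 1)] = 4*(3*(2 - x)*(x^2 - x + 1) + (x - 5)*(2*x - 1)^2)/(x^2 - x + 1)^3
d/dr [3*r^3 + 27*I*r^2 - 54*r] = 9*r^2 + 54*I*r - 54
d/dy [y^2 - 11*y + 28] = 2*y - 11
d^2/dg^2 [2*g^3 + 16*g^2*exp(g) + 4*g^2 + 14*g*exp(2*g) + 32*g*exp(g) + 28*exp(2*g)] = 16*g^2*exp(g) + 56*g*exp(2*g) + 96*g*exp(g) + 12*g + 168*exp(2*g) + 96*exp(g) + 8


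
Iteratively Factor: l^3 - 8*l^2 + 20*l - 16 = (l - 2)*(l^2 - 6*l + 8) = (l - 2)^2*(l - 4)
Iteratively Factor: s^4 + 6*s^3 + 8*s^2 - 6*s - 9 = (s - 1)*(s^3 + 7*s^2 + 15*s + 9) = (s - 1)*(s + 1)*(s^2 + 6*s + 9) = (s - 1)*(s + 1)*(s + 3)*(s + 3)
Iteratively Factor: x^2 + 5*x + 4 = (x + 1)*(x + 4)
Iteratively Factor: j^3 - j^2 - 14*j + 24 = (j - 3)*(j^2 + 2*j - 8) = (j - 3)*(j - 2)*(j + 4)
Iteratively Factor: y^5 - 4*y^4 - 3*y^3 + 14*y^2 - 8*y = (y)*(y^4 - 4*y^3 - 3*y^2 + 14*y - 8) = y*(y + 2)*(y^3 - 6*y^2 + 9*y - 4) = y*(y - 1)*(y + 2)*(y^2 - 5*y + 4) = y*(y - 4)*(y - 1)*(y + 2)*(y - 1)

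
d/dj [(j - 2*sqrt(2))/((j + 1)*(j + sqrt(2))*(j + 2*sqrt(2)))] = ((-j + 2*sqrt(2))*(j + 1)*(j + sqrt(2)) + (-j + 2*sqrt(2))*(j + 1)*(j + 2*sqrt(2)) + (-j + 2*sqrt(2))*(j + sqrt(2))*(j + 2*sqrt(2)) + (j + 1)*(j + sqrt(2))*(j + 2*sqrt(2)))/((j + 1)^2*(j + sqrt(2))^2*(j + 2*sqrt(2))^2)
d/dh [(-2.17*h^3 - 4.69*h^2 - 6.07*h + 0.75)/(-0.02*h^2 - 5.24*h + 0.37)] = (0.0434*h^4 + 22.7416*h^3 + 22.0455*h^2 - 3.4406*h + 1.6841)/(0.0004*h^4 + 0.2096*h^3 + 27.4428*h^2 - 3.8776*h + 0.1369)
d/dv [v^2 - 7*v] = 2*v - 7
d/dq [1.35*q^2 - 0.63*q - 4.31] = 2.7*q - 0.63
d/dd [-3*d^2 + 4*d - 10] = 4 - 6*d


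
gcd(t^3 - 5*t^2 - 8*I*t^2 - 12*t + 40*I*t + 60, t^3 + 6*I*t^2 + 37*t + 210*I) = t - 6*I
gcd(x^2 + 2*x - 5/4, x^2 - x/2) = x - 1/2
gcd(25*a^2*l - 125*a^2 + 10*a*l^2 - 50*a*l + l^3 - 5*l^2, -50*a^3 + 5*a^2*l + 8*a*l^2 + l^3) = 25*a^2 + 10*a*l + l^2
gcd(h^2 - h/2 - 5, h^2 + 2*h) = h + 2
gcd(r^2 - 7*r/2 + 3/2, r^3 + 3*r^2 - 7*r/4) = r - 1/2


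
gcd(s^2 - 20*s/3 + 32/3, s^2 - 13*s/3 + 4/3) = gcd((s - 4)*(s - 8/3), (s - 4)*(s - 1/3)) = s - 4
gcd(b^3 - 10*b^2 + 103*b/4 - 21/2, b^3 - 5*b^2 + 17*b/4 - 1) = b - 1/2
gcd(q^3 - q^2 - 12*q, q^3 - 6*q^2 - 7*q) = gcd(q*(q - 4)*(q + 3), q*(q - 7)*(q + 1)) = q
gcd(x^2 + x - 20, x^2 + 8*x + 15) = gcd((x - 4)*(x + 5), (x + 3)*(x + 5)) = x + 5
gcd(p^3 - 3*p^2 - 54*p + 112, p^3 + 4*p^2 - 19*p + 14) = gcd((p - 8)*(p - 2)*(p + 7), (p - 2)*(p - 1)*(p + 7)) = p^2 + 5*p - 14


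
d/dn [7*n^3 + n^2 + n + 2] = 21*n^2 + 2*n + 1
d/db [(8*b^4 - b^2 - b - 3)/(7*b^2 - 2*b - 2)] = (112*b^5 - 48*b^4 - 64*b^3 + 9*b^2 + 46*b - 4)/(49*b^4 - 28*b^3 - 24*b^2 + 8*b + 4)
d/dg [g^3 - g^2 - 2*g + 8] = 3*g^2 - 2*g - 2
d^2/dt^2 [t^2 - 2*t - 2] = 2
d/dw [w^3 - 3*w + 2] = 3*w^2 - 3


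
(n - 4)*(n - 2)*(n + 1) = n^3 - 5*n^2 + 2*n + 8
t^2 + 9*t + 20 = (t + 4)*(t + 5)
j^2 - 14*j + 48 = (j - 8)*(j - 6)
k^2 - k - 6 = (k - 3)*(k + 2)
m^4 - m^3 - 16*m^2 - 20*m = m*(m - 5)*(m + 2)^2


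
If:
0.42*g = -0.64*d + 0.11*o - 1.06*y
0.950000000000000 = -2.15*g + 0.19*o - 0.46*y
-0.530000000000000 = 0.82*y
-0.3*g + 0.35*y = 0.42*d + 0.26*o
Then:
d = 1.04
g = -0.48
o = -2.00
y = -0.65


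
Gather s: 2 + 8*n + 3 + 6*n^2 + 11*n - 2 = 6*n^2 + 19*n + 3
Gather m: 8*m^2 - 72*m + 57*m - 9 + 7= 8*m^2 - 15*m - 2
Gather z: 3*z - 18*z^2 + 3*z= -18*z^2 + 6*z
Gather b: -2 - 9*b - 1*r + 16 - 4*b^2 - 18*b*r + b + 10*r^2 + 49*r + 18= -4*b^2 + b*(-18*r - 8) + 10*r^2 + 48*r + 32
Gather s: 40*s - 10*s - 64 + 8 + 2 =30*s - 54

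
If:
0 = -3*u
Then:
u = 0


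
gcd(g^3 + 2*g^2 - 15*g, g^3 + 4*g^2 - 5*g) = g^2 + 5*g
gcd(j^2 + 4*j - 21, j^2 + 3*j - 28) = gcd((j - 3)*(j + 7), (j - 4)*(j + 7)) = j + 7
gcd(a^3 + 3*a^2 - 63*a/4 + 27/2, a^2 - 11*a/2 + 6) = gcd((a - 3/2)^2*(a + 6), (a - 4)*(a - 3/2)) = a - 3/2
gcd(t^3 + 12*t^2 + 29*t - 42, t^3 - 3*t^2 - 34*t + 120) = t + 6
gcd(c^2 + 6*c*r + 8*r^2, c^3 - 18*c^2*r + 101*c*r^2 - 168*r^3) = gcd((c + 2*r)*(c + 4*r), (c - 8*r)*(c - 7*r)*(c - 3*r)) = 1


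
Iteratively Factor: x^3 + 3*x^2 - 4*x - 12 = (x - 2)*(x^2 + 5*x + 6) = (x - 2)*(x + 3)*(x + 2)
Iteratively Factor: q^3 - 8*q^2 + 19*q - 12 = (q - 1)*(q^2 - 7*q + 12) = (q - 3)*(q - 1)*(q - 4)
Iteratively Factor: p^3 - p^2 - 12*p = (p - 4)*(p^2 + 3*p) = (p - 4)*(p + 3)*(p)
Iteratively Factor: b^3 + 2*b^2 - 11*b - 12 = (b + 1)*(b^2 + b - 12) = (b + 1)*(b + 4)*(b - 3)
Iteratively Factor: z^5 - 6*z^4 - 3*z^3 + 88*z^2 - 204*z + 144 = (z - 3)*(z^4 - 3*z^3 - 12*z^2 + 52*z - 48) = (z - 3)*(z - 2)*(z^3 - z^2 - 14*z + 24) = (z - 3)*(z - 2)^2*(z^2 + z - 12) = (z - 3)*(z - 2)^2*(z + 4)*(z - 3)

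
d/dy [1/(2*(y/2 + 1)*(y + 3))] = (-2*y - 5)/(y^4 + 10*y^3 + 37*y^2 + 60*y + 36)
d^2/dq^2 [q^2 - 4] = 2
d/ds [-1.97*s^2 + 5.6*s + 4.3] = 5.6 - 3.94*s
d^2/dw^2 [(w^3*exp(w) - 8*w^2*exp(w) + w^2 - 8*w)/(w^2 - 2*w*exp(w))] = (w^4*exp(w) + 2*w^3*exp(2*w) - 6*w^3*exp(w) - 28*w^2*exp(2*w) + 2*w^2*exp(w) + 68*w*exp(2*w) - 20*w*exp(w) + 8*exp(3*w) - 72*exp(2*w) + 68*exp(w) - 16)/(w^3 - 6*w^2*exp(w) + 12*w*exp(2*w) - 8*exp(3*w))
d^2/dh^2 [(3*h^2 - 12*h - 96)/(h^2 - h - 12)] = 6*(-3*h^3 - 60*h^2 - 48*h - 224)/(h^6 - 3*h^5 - 33*h^4 + 71*h^3 + 396*h^2 - 432*h - 1728)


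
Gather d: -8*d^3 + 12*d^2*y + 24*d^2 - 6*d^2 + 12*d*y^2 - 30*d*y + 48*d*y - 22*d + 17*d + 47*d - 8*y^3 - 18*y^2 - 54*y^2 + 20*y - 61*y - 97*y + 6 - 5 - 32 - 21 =-8*d^3 + d^2*(12*y + 18) + d*(12*y^2 + 18*y + 42) - 8*y^3 - 72*y^2 - 138*y - 52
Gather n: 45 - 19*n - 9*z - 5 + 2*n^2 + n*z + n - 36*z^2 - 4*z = 2*n^2 + n*(z - 18) - 36*z^2 - 13*z + 40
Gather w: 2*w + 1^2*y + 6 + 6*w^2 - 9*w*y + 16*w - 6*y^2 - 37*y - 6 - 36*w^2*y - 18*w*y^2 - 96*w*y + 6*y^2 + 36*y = w^2*(6 - 36*y) + w*(-18*y^2 - 105*y + 18)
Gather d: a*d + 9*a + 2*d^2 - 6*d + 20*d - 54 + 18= 9*a + 2*d^2 + d*(a + 14) - 36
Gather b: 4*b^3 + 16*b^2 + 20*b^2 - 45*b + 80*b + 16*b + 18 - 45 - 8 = 4*b^3 + 36*b^2 + 51*b - 35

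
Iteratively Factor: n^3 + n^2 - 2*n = (n + 2)*(n^2 - n) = (n - 1)*(n + 2)*(n)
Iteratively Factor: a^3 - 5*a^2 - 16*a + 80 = (a + 4)*(a^2 - 9*a + 20) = (a - 4)*(a + 4)*(a - 5)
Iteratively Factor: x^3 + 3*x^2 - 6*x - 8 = (x + 4)*(x^2 - x - 2) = (x - 2)*(x + 4)*(x + 1)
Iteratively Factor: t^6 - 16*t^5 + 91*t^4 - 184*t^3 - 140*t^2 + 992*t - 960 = (t - 4)*(t^5 - 12*t^4 + 43*t^3 - 12*t^2 - 188*t + 240) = (t - 4)^2*(t^4 - 8*t^3 + 11*t^2 + 32*t - 60) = (t - 5)*(t - 4)^2*(t^3 - 3*t^2 - 4*t + 12) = (t - 5)*(t - 4)^2*(t - 3)*(t^2 - 4) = (t - 5)*(t - 4)^2*(t - 3)*(t + 2)*(t - 2)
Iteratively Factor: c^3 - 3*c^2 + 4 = (c + 1)*(c^2 - 4*c + 4) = (c - 2)*(c + 1)*(c - 2)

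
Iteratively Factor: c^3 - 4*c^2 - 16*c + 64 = (c - 4)*(c^2 - 16) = (c - 4)*(c + 4)*(c - 4)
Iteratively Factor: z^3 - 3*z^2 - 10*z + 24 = (z - 4)*(z^2 + z - 6) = (z - 4)*(z + 3)*(z - 2)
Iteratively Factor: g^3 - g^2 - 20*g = (g)*(g^2 - g - 20) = g*(g - 5)*(g + 4)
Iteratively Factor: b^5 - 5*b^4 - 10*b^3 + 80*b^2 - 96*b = (b - 4)*(b^4 - b^3 - 14*b^2 + 24*b) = (b - 4)*(b - 3)*(b^3 + 2*b^2 - 8*b) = b*(b - 4)*(b - 3)*(b^2 + 2*b - 8) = b*(b - 4)*(b - 3)*(b - 2)*(b + 4)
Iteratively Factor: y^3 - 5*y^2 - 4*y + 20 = (y - 5)*(y^2 - 4) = (y - 5)*(y - 2)*(y + 2)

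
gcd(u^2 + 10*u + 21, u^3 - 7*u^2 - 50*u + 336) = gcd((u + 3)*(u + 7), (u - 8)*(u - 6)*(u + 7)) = u + 7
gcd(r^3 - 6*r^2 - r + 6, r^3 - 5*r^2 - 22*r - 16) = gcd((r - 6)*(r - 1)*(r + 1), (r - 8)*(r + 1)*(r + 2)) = r + 1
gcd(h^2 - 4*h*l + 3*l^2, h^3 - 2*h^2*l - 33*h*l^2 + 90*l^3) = h - 3*l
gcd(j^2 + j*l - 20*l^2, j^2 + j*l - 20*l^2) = j^2 + j*l - 20*l^2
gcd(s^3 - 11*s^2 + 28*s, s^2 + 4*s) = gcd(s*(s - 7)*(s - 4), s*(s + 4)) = s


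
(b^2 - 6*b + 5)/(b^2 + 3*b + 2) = (b^2 - 6*b + 5)/(b^2 + 3*b + 2)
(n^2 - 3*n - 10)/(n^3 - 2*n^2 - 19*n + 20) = (n + 2)/(n^2 + 3*n - 4)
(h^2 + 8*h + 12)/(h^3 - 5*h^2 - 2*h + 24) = (h + 6)/(h^2 - 7*h + 12)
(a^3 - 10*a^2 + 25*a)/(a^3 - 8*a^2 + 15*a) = (a - 5)/(a - 3)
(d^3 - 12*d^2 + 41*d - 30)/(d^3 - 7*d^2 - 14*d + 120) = (d - 1)/(d + 4)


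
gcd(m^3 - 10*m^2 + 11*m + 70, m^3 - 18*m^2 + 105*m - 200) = m - 5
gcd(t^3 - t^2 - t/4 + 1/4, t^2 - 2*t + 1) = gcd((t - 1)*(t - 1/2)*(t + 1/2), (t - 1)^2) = t - 1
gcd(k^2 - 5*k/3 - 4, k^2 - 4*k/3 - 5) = k - 3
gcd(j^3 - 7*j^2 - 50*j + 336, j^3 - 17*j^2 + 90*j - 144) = j^2 - 14*j + 48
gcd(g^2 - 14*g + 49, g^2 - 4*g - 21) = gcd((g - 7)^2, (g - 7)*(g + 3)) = g - 7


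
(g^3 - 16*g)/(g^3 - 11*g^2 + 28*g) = (g + 4)/(g - 7)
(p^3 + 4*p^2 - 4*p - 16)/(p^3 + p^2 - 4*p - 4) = (p + 4)/(p + 1)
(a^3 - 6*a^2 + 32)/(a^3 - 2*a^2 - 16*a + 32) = (a^2 - 2*a - 8)/(a^2 + 2*a - 8)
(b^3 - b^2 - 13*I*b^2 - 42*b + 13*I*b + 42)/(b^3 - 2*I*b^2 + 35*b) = (b^2 - b*(1 + 6*I) + 6*I)/(b*(b + 5*I))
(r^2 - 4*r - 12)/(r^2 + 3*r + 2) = (r - 6)/(r + 1)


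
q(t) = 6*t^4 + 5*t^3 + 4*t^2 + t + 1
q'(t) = 24*t^3 + 15*t^2 + 8*t + 1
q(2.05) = 168.90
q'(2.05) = 287.20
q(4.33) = 2595.37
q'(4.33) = 2265.26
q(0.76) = 8.27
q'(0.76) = 26.28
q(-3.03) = 401.34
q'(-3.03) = -553.16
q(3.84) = 1651.53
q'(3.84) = 1611.86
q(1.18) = 27.60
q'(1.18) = 70.76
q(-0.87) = 3.30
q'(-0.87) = -10.41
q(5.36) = 5843.57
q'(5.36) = 4170.60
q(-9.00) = 36037.00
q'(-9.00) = -16352.00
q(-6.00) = 6835.00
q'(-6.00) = -4691.00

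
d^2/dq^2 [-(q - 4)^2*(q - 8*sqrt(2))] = -6*q + 16 + 16*sqrt(2)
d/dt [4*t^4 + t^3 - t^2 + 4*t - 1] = 16*t^3 + 3*t^2 - 2*t + 4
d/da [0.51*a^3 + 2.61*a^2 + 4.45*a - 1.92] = 1.53*a^2 + 5.22*a + 4.45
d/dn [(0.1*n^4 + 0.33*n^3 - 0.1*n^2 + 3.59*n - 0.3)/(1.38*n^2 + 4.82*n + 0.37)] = (0.276*n^5 + 1.9014*n^4 + 3.3292*n^3 - 5.0699*n^2 + 0.753999999999998*n + 2.7743)/(1.9044*n^4 + 13.3032*n^3 + 24.2536*n^2 + 3.5668*n + 0.1369)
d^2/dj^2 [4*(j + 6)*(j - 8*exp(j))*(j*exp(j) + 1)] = 4*j^3*exp(j) - 128*j^2*exp(2*j) + 48*j^2*exp(j) - 1024*j*exp(2*j) + 88*j*exp(j) - 832*exp(2*j) - 208*exp(j) + 8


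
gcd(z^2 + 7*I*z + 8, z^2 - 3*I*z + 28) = 1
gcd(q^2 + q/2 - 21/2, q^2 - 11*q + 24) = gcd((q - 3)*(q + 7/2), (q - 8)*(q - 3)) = q - 3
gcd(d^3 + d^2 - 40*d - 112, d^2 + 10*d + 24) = d + 4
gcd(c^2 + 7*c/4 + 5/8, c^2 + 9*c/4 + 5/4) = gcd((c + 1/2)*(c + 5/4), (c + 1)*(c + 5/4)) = c + 5/4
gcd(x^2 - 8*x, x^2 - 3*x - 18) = 1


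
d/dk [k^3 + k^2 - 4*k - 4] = 3*k^2 + 2*k - 4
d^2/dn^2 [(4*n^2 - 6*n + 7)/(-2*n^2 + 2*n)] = (2*n^3 - 21*n^2 + 21*n - 7)/(n^3*(n^3 - 3*n^2 + 3*n - 1))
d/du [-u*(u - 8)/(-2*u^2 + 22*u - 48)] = -3/(2*u^2 - 12*u + 18)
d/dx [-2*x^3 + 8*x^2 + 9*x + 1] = -6*x^2 + 16*x + 9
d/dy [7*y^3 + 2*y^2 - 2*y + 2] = 21*y^2 + 4*y - 2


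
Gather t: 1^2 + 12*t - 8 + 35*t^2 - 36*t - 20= 35*t^2 - 24*t - 27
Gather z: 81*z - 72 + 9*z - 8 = 90*z - 80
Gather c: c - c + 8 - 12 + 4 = 0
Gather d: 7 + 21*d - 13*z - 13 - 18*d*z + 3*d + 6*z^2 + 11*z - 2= d*(24 - 18*z) + 6*z^2 - 2*z - 8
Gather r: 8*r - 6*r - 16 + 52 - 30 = 2*r + 6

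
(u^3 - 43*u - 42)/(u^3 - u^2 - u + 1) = (u^2 - u - 42)/(u^2 - 2*u + 1)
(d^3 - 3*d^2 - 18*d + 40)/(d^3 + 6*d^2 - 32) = (d - 5)/(d + 4)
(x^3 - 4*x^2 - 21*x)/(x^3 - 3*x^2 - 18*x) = (x - 7)/(x - 6)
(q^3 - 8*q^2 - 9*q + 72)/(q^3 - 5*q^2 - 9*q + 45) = (q - 8)/(q - 5)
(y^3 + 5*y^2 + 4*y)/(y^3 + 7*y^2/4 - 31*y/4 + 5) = 4*y*(y + 1)/(4*y^2 - 9*y + 5)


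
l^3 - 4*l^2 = l^2*(l - 4)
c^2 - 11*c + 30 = (c - 6)*(c - 5)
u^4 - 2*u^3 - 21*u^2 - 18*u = u*(u - 6)*(u + 1)*(u + 3)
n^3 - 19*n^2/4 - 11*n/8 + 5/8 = (n - 5)*(n - 1/4)*(n + 1/2)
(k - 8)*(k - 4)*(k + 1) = k^3 - 11*k^2 + 20*k + 32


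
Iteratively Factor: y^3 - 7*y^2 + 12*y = (y)*(y^2 - 7*y + 12) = y*(y - 3)*(y - 4)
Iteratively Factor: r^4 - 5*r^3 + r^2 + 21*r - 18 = (r - 3)*(r^3 - 2*r^2 - 5*r + 6) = (r - 3)*(r - 1)*(r^2 - r - 6) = (r - 3)^2*(r - 1)*(r + 2)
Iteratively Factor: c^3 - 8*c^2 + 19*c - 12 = (c - 4)*(c^2 - 4*c + 3) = (c - 4)*(c - 3)*(c - 1)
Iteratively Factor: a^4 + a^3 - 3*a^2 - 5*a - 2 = (a + 1)*(a^3 - 3*a - 2) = (a + 1)^2*(a^2 - a - 2) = (a - 2)*(a + 1)^2*(a + 1)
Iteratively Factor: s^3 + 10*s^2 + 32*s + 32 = (s + 4)*(s^2 + 6*s + 8) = (s + 4)^2*(s + 2)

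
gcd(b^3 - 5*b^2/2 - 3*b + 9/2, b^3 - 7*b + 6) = b - 1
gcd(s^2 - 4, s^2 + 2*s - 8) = s - 2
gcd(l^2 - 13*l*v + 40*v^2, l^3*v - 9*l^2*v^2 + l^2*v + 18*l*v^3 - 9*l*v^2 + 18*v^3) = 1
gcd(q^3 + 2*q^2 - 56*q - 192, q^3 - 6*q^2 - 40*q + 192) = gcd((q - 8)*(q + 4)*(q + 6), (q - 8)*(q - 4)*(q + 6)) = q^2 - 2*q - 48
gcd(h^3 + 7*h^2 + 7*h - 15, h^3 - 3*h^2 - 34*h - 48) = h + 3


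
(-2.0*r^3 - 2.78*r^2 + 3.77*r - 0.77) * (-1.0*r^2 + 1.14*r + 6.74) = 2.0*r^5 + 0.5*r^4 - 20.4192*r^3 - 13.6694*r^2 + 24.532*r - 5.1898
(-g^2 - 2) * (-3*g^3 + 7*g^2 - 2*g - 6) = 3*g^5 - 7*g^4 + 8*g^3 - 8*g^2 + 4*g + 12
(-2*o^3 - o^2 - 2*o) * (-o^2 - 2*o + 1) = 2*o^5 + 5*o^4 + 2*o^3 + 3*o^2 - 2*o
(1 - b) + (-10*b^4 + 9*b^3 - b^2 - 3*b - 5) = -10*b^4 + 9*b^3 - b^2 - 4*b - 4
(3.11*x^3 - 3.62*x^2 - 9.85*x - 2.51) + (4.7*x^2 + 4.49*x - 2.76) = 3.11*x^3 + 1.08*x^2 - 5.36*x - 5.27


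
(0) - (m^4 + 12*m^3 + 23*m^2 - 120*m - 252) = -m^4 - 12*m^3 - 23*m^2 + 120*m + 252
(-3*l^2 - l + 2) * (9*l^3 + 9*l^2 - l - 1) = -27*l^5 - 36*l^4 + 12*l^3 + 22*l^2 - l - 2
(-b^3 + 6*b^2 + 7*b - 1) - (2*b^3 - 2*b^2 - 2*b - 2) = -3*b^3 + 8*b^2 + 9*b + 1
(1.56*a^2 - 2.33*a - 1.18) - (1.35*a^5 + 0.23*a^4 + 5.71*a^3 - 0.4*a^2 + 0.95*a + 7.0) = -1.35*a^5 - 0.23*a^4 - 5.71*a^3 + 1.96*a^2 - 3.28*a - 8.18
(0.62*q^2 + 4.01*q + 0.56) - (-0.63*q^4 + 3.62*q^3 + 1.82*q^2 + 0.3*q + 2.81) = 0.63*q^4 - 3.62*q^3 - 1.2*q^2 + 3.71*q - 2.25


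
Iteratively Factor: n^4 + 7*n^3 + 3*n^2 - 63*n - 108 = (n + 3)*(n^3 + 4*n^2 - 9*n - 36) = (n - 3)*(n + 3)*(n^2 + 7*n + 12) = (n - 3)*(n + 3)*(n + 4)*(n + 3)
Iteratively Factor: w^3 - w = (w)*(w^2 - 1) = w*(w + 1)*(w - 1)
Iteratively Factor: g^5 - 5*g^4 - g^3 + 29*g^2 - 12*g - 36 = (g - 3)*(g^4 - 2*g^3 - 7*g^2 + 8*g + 12) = (g - 3)*(g + 1)*(g^3 - 3*g^2 - 4*g + 12) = (g - 3)^2*(g + 1)*(g^2 - 4) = (g - 3)^2*(g + 1)*(g + 2)*(g - 2)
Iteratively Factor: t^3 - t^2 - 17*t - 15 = (t + 3)*(t^2 - 4*t - 5) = (t - 5)*(t + 3)*(t + 1)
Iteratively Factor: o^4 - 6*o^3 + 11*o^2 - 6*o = (o - 3)*(o^3 - 3*o^2 + 2*o) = (o - 3)*(o - 1)*(o^2 - 2*o) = o*(o - 3)*(o - 1)*(o - 2)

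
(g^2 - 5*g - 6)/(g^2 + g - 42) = (g + 1)/(g + 7)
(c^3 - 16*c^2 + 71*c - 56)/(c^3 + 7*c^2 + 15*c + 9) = (c^3 - 16*c^2 + 71*c - 56)/(c^3 + 7*c^2 + 15*c + 9)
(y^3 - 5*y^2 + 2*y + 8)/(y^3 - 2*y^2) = 1 - 3/y - 4/y^2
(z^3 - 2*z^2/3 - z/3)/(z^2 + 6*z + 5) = z*(3*z^2 - 2*z - 1)/(3*(z^2 + 6*z + 5))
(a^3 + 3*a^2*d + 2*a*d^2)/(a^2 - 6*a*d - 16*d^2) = a*(a + d)/(a - 8*d)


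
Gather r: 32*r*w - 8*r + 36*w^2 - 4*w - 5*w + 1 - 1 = r*(32*w - 8) + 36*w^2 - 9*w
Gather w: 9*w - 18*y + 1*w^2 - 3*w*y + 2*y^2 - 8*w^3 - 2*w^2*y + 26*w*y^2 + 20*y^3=-8*w^3 + w^2*(1 - 2*y) + w*(26*y^2 - 3*y + 9) + 20*y^3 + 2*y^2 - 18*y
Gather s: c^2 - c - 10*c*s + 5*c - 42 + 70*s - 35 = c^2 + 4*c + s*(70 - 10*c) - 77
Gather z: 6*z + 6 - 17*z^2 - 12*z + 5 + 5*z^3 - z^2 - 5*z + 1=5*z^3 - 18*z^2 - 11*z + 12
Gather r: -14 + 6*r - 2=6*r - 16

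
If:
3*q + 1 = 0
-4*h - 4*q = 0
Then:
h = 1/3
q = -1/3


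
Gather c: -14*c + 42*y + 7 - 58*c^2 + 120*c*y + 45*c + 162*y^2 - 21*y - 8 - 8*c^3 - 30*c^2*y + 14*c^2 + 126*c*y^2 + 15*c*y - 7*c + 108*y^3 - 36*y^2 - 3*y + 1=-8*c^3 + c^2*(-30*y - 44) + c*(126*y^2 + 135*y + 24) + 108*y^3 + 126*y^2 + 18*y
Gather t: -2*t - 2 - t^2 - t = -t^2 - 3*t - 2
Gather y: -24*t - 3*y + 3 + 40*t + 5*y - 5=16*t + 2*y - 2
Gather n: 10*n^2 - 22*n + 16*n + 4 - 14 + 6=10*n^2 - 6*n - 4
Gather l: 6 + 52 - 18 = 40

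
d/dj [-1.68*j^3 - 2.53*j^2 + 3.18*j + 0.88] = -5.04*j^2 - 5.06*j + 3.18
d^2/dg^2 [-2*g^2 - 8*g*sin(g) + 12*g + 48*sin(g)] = 8*g*sin(g) - 48*sin(g) - 16*cos(g) - 4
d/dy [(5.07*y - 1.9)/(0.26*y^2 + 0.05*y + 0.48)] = (-1.3182*y^2 + 0.988*y + 2.5286)/(0.0676*y^4 + 0.026*y^3 + 0.2521*y^2 + 0.048*y + 0.2304)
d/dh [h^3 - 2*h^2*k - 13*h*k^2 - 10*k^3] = 3*h^2 - 4*h*k - 13*k^2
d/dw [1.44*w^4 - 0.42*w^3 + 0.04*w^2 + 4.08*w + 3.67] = 5.76*w^3 - 1.26*w^2 + 0.08*w + 4.08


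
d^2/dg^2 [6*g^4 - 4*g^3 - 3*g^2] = 72*g^2 - 24*g - 6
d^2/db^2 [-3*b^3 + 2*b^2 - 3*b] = 4 - 18*b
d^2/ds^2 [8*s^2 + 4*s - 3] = 16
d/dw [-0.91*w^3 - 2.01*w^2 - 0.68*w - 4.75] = -2.73*w^2 - 4.02*w - 0.68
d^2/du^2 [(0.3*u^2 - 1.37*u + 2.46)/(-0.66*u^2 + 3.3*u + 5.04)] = (-2.22044604925031e-16*u^4 - 0.113256000000002*u^3 - 12.416976*u^2 + 59.490288*u - 130.757328)/(0.287496*u^6 - 4.31244*u^5 + 14.975928*u^4 + 29.92572*u^3 - 114.361632*u^2 - 251.47584*u - 128.024064)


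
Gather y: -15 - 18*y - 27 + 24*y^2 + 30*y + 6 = 24*y^2 + 12*y - 36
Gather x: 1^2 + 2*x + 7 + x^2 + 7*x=x^2 + 9*x + 8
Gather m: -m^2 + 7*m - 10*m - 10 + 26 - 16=-m^2 - 3*m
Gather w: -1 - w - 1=-w - 2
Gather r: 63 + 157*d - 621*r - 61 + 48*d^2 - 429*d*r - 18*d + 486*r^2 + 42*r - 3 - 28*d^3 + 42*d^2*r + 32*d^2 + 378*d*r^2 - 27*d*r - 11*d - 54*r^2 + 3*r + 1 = -28*d^3 + 80*d^2 + 128*d + r^2*(378*d + 432) + r*(42*d^2 - 456*d - 576)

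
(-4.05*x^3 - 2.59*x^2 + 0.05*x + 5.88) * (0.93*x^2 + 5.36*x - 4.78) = -3.7665*x^5 - 24.1167*x^4 + 5.5231*x^3 + 18.1166*x^2 + 31.2778*x - 28.1064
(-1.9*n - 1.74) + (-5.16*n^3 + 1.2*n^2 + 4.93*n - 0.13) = -5.16*n^3 + 1.2*n^2 + 3.03*n - 1.87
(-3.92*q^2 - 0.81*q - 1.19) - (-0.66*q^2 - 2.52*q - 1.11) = -3.26*q^2 + 1.71*q - 0.0799999999999998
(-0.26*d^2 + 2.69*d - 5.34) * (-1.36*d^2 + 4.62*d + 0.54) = 0.3536*d^4 - 4.8596*d^3 + 19.5498*d^2 - 23.2182*d - 2.8836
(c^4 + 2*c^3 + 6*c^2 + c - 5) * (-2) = -2*c^4 - 4*c^3 - 12*c^2 - 2*c + 10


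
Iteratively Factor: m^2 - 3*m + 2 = (m - 1)*(m - 2)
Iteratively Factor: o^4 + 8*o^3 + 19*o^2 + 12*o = (o + 4)*(o^3 + 4*o^2 + 3*o) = o*(o + 4)*(o^2 + 4*o + 3) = o*(o + 1)*(o + 4)*(o + 3)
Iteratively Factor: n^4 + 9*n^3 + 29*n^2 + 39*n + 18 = (n + 3)*(n^3 + 6*n^2 + 11*n + 6) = (n + 1)*(n + 3)*(n^2 + 5*n + 6) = (n + 1)*(n + 2)*(n + 3)*(n + 3)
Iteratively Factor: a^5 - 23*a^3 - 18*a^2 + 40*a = (a)*(a^4 - 23*a^2 - 18*a + 40) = a*(a - 1)*(a^3 + a^2 - 22*a - 40) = a*(a - 1)*(a + 4)*(a^2 - 3*a - 10) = a*(a - 1)*(a + 2)*(a + 4)*(a - 5)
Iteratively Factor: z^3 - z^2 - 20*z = (z + 4)*(z^2 - 5*z) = (z - 5)*(z + 4)*(z)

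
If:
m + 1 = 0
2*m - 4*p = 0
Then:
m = -1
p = -1/2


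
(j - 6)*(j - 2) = j^2 - 8*j + 12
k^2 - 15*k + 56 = (k - 8)*(k - 7)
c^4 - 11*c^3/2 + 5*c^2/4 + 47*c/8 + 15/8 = (c - 5)*(c - 3/2)*(c + 1/2)^2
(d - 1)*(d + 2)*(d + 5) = d^3 + 6*d^2 + 3*d - 10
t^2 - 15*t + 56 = (t - 8)*(t - 7)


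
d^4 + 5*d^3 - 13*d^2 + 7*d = d*(d - 1)^2*(d + 7)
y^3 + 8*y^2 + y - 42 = (y - 2)*(y + 3)*(y + 7)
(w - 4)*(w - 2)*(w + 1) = w^3 - 5*w^2 + 2*w + 8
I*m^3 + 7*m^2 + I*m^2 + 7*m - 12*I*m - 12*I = (m - 4*I)*(m - 3*I)*(I*m + I)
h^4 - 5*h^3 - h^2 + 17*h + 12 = (h - 4)*(h - 3)*(h + 1)^2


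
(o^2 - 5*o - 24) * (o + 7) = o^3 + 2*o^2 - 59*o - 168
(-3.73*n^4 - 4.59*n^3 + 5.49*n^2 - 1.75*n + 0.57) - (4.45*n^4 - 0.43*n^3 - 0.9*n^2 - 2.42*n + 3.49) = -8.18*n^4 - 4.16*n^3 + 6.39*n^2 + 0.67*n - 2.92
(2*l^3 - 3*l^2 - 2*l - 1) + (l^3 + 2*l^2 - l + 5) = 3*l^3 - l^2 - 3*l + 4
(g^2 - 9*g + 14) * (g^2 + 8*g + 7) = g^4 - g^3 - 51*g^2 + 49*g + 98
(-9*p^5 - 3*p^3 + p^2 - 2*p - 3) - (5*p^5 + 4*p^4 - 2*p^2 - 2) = -14*p^5 - 4*p^4 - 3*p^3 + 3*p^2 - 2*p - 1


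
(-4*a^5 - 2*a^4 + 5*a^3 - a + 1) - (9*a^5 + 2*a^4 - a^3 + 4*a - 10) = -13*a^5 - 4*a^4 + 6*a^3 - 5*a + 11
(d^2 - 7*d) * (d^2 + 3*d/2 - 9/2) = d^4 - 11*d^3/2 - 15*d^2 + 63*d/2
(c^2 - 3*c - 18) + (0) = c^2 - 3*c - 18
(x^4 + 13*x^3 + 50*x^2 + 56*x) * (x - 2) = x^5 + 11*x^4 + 24*x^3 - 44*x^2 - 112*x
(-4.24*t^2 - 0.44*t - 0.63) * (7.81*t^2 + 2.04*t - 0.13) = -33.1144*t^4 - 12.086*t^3 - 5.2667*t^2 - 1.228*t + 0.0819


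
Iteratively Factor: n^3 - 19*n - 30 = (n - 5)*(n^2 + 5*n + 6) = (n - 5)*(n + 2)*(n + 3)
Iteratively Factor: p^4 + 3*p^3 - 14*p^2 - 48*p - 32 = (p + 1)*(p^3 + 2*p^2 - 16*p - 32) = (p + 1)*(p + 2)*(p^2 - 16) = (p + 1)*(p + 2)*(p + 4)*(p - 4)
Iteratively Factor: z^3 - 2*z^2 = (z - 2)*(z^2) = z*(z - 2)*(z)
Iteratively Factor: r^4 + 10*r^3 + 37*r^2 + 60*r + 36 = (r + 3)*(r^3 + 7*r^2 + 16*r + 12) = (r + 3)^2*(r^2 + 4*r + 4) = (r + 2)*(r + 3)^2*(r + 2)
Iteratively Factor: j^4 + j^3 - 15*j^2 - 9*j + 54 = (j - 2)*(j^3 + 3*j^2 - 9*j - 27) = (j - 2)*(j + 3)*(j^2 - 9) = (j - 2)*(j + 3)^2*(j - 3)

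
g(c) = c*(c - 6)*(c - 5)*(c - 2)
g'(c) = c*(c - 6)*(c - 5) + c*(c - 6)*(c - 2) + c*(c - 5)*(c - 2) + (c - 6)*(c - 5)*(c - 2) = 4*c^3 - 39*c^2 + 104*c - 60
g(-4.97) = 3788.71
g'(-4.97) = -2031.27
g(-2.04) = 466.49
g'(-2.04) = -468.42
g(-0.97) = 119.88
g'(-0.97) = -201.23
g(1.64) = -8.65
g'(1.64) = 23.31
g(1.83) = -4.11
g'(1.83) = 24.23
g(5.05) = -0.73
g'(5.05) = -14.25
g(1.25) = -16.70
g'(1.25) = 16.88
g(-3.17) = 1227.84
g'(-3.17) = -909.01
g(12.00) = 5040.00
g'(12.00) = 2484.00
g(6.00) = 0.00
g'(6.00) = 24.00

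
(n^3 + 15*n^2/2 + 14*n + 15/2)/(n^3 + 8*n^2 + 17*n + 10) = (n + 3/2)/(n + 2)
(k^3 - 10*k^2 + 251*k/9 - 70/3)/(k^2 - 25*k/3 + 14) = k - 5/3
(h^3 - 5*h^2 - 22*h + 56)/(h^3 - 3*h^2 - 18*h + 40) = (h - 7)/(h - 5)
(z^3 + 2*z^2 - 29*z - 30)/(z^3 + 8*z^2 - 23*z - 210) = (z + 1)/(z + 7)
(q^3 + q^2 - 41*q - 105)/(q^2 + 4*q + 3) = (q^2 - 2*q - 35)/(q + 1)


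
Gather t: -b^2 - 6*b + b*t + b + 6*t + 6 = -b^2 - 5*b + t*(b + 6) + 6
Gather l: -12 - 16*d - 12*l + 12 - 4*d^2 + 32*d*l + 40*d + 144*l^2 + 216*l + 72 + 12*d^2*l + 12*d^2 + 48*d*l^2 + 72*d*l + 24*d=8*d^2 + 48*d + l^2*(48*d + 144) + l*(12*d^2 + 104*d + 204) + 72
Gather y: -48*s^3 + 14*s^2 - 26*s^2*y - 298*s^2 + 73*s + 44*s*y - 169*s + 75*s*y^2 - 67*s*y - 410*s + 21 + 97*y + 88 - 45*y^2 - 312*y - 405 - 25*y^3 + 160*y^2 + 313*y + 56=-48*s^3 - 284*s^2 - 506*s - 25*y^3 + y^2*(75*s + 115) + y*(-26*s^2 - 23*s + 98) - 240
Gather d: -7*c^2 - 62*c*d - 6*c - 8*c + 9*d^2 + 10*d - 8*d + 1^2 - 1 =-7*c^2 - 14*c + 9*d^2 + d*(2 - 62*c)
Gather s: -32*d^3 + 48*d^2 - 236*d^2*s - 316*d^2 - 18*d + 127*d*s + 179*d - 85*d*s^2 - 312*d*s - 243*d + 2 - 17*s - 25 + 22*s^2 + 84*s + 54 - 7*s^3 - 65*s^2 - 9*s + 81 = -32*d^3 - 268*d^2 - 82*d - 7*s^3 + s^2*(-85*d - 43) + s*(-236*d^2 - 185*d + 58) + 112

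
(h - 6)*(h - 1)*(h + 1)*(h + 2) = h^4 - 4*h^3 - 13*h^2 + 4*h + 12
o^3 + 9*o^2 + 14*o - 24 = (o - 1)*(o + 4)*(o + 6)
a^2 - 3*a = a*(a - 3)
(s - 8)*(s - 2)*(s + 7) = s^3 - 3*s^2 - 54*s + 112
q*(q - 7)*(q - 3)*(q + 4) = q^4 - 6*q^3 - 19*q^2 + 84*q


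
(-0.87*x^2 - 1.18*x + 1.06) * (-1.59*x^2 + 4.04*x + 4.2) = 1.3833*x^4 - 1.6386*x^3 - 10.1066*x^2 - 0.6736*x + 4.452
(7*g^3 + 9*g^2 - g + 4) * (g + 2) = 7*g^4 + 23*g^3 + 17*g^2 + 2*g + 8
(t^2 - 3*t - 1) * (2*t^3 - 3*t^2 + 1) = 2*t^5 - 9*t^4 + 7*t^3 + 4*t^2 - 3*t - 1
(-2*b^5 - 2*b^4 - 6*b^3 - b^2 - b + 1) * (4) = -8*b^5 - 8*b^4 - 24*b^3 - 4*b^2 - 4*b + 4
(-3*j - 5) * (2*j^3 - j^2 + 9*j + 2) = -6*j^4 - 7*j^3 - 22*j^2 - 51*j - 10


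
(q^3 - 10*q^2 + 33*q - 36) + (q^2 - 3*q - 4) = q^3 - 9*q^2 + 30*q - 40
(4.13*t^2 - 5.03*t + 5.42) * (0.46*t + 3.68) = 1.8998*t^3 + 12.8846*t^2 - 16.0172*t + 19.9456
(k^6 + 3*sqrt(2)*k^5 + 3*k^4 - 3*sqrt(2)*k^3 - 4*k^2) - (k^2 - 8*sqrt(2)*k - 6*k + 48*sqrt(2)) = k^6 + 3*sqrt(2)*k^5 + 3*k^4 - 3*sqrt(2)*k^3 - 5*k^2 + 6*k + 8*sqrt(2)*k - 48*sqrt(2)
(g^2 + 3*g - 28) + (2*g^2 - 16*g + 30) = 3*g^2 - 13*g + 2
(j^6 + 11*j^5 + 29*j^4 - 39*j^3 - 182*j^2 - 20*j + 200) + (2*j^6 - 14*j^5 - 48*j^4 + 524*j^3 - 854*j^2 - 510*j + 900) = 3*j^6 - 3*j^5 - 19*j^4 + 485*j^3 - 1036*j^2 - 530*j + 1100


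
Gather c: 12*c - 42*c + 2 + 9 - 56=-30*c - 45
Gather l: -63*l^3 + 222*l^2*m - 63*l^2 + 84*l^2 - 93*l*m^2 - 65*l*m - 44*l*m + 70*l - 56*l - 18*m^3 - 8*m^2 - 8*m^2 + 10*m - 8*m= -63*l^3 + l^2*(222*m + 21) + l*(-93*m^2 - 109*m + 14) - 18*m^3 - 16*m^2 + 2*m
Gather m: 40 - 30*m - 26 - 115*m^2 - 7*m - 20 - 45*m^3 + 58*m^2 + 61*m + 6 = -45*m^3 - 57*m^2 + 24*m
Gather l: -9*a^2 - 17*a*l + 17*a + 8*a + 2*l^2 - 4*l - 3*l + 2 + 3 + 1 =-9*a^2 + 25*a + 2*l^2 + l*(-17*a - 7) + 6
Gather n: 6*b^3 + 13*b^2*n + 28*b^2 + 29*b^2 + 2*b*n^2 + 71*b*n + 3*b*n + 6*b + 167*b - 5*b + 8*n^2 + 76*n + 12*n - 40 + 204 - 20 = 6*b^3 + 57*b^2 + 168*b + n^2*(2*b + 8) + n*(13*b^2 + 74*b + 88) + 144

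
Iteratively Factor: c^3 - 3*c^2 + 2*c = (c)*(c^2 - 3*c + 2) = c*(c - 1)*(c - 2)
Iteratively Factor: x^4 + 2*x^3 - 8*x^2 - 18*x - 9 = (x + 1)*(x^3 + x^2 - 9*x - 9) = (x + 1)*(x + 3)*(x^2 - 2*x - 3) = (x + 1)^2*(x + 3)*(x - 3)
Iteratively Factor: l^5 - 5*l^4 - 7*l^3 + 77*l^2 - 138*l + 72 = (l + 4)*(l^4 - 9*l^3 + 29*l^2 - 39*l + 18) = (l - 3)*(l + 4)*(l^3 - 6*l^2 + 11*l - 6) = (l - 3)*(l - 1)*(l + 4)*(l^2 - 5*l + 6) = (l - 3)*(l - 2)*(l - 1)*(l + 4)*(l - 3)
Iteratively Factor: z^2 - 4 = (z + 2)*(z - 2)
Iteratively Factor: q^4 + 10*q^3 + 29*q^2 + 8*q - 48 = (q + 4)*(q^3 + 6*q^2 + 5*q - 12) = (q + 4)^2*(q^2 + 2*q - 3) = (q - 1)*(q + 4)^2*(q + 3)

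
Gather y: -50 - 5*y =-5*y - 50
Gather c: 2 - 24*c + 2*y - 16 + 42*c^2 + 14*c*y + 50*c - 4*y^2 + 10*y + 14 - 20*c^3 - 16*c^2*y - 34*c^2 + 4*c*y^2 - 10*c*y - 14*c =-20*c^3 + c^2*(8 - 16*y) + c*(4*y^2 + 4*y + 12) - 4*y^2 + 12*y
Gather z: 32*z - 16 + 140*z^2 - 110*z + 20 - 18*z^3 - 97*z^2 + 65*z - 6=-18*z^3 + 43*z^2 - 13*z - 2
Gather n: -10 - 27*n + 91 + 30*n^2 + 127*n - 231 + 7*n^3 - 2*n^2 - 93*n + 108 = 7*n^3 + 28*n^2 + 7*n - 42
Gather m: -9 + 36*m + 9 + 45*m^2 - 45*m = 45*m^2 - 9*m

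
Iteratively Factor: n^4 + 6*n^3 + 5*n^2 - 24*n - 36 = (n + 3)*(n^3 + 3*n^2 - 4*n - 12) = (n - 2)*(n + 3)*(n^2 + 5*n + 6) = (n - 2)*(n + 3)^2*(n + 2)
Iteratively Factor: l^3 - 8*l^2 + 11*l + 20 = (l - 4)*(l^2 - 4*l - 5) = (l - 4)*(l + 1)*(l - 5)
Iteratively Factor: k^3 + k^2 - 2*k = (k + 2)*(k^2 - k) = k*(k + 2)*(k - 1)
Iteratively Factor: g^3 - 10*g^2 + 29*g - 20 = (g - 5)*(g^2 - 5*g + 4) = (g - 5)*(g - 4)*(g - 1)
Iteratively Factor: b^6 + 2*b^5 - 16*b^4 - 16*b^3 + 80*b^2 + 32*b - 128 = (b + 2)*(b^5 - 16*b^3 + 16*b^2 + 48*b - 64) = (b - 2)*(b + 2)*(b^4 + 2*b^3 - 12*b^2 - 8*b + 32) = (b - 2)*(b + 2)*(b + 4)*(b^3 - 2*b^2 - 4*b + 8) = (b - 2)^2*(b + 2)*(b + 4)*(b^2 - 4) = (b - 2)^3*(b + 2)*(b + 4)*(b + 2)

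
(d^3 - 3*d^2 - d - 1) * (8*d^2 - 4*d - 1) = 8*d^5 - 28*d^4 + 3*d^3 - d^2 + 5*d + 1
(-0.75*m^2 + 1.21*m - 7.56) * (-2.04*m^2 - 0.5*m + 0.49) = 1.53*m^4 - 2.0934*m^3 + 14.4499*m^2 + 4.3729*m - 3.7044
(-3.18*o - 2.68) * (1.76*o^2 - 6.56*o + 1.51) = -5.5968*o^3 + 16.144*o^2 + 12.779*o - 4.0468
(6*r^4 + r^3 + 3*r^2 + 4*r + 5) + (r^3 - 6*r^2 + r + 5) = 6*r^4 + 2*r^3 - 3*r^2 + 5*r + 10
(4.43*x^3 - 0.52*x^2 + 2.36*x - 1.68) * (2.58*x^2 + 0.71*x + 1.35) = 11.4294*x^5 + 1.8037*x^4 + 11.7001*x^3 - 3.3608*x^2 + 1.9932*x - 2.268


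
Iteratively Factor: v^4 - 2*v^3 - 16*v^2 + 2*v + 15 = (v - 1)*(v^3 - v^2 - 17*v - 15) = (v - 1)*(v + 3)*(v^2 - 4*v - 5) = (v - 1)*(v + 1)*(v + 3)*(v - 5)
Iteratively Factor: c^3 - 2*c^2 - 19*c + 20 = (c - 5)*(c^2 + 3*c - 4) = (c - 5)*(c - 1)*(c + 4)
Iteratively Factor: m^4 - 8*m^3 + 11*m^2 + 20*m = (m)*(m^3 - 8*m^2 + 11*m + 20) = m*(m + 1)*(m^2 - 9*m + 20) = m*(m - 5)*(m + 1)*(m - 4)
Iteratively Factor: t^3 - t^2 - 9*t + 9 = (t + 3)*(t^2 - 4*t + 3) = (t - 3)*(t + 3)*(t - 1)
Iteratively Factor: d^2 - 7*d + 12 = (d - 4)*(d - 3)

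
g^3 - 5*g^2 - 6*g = g*(g - 6)*(g + 1)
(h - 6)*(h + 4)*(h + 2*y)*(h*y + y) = h^4*y + 2*h^3*y^2 - h^3*y - 2*h^2*y^2 - 26*h^2*y - 52*h*y^2 - 24*h*y - 48*y^2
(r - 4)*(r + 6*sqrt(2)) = r^2 - 4*r + 6*sqrt(2)*r - 24*sqrt(2)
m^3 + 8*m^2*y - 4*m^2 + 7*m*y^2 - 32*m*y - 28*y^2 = (m - 4)*(m + y)*(m + 7*y)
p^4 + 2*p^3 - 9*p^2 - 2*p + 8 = (p - 2)*(p - 1)*(p + 1)*(p + 4)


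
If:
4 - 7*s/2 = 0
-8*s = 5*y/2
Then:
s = 8/7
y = -128/35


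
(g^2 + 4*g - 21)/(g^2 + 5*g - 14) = (g - 3)/(g - 2)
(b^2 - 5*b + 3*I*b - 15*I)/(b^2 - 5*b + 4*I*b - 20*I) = (b + 3*I)/(b + 4*I)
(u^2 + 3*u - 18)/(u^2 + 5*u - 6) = (u - 3)/(u - 1)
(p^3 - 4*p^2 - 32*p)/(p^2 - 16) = p*(p - 8)/(p - 4)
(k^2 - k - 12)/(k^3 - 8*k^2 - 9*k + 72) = (k - 4)/(k^2 - 11*k + 24)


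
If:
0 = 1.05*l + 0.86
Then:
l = -0.82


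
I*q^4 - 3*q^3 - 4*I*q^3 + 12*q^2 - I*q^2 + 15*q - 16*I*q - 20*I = (q - 5)*(q - I)*(q + 4*I)*(I*q + I)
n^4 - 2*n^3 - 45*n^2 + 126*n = n*(n - 6)*(n - 3)*(n + 7)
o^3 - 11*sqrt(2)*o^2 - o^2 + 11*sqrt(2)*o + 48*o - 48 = (o - 1)*(o - 8*sqrt(2))*(o - 3*sqrt(2))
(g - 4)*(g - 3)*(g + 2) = g^3 - 5*g^2 - 2*g + 24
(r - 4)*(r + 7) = r^2 + 3*r - 28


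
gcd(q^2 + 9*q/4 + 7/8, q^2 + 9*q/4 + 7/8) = q^2 + 9*q/4 + 7/8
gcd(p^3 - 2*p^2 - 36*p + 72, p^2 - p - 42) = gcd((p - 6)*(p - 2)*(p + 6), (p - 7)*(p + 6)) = p + 6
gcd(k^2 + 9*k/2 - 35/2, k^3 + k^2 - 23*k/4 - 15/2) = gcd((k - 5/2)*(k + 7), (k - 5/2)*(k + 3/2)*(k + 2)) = k - 5/2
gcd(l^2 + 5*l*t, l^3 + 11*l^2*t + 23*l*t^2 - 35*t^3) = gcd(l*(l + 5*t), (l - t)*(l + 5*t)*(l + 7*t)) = l + 5*t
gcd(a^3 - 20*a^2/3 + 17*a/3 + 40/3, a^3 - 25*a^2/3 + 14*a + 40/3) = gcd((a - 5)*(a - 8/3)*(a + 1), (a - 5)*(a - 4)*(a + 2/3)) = a - 5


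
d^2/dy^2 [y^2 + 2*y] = 2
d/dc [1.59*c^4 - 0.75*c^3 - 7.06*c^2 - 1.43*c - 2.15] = 6.36*c^3 - 2.25*c^2 - 14.12*c - 1.43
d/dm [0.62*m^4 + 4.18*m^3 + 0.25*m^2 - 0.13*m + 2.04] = 2.48*m^3 + 12.54*m^2 + 0.5*m - 0.13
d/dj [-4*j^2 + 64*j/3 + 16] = 64/3 - 8*j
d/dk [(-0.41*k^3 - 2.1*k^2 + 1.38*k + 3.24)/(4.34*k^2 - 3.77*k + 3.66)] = (-1.7794*k^4 + 3.0914*k^3 - 2.574*k^2 - 43.4952*k + 17.2656)/(18.8356*k^4 - 32.7236*k^3 + 45.9817*k^2 - 27.5964*k + 13.3956)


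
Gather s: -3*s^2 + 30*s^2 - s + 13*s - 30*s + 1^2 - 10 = 27*s^2 - 18*s - 9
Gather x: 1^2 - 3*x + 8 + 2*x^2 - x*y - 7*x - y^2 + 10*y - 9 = 2*x^2 + x*(-y - 10) - y^2 + 10*y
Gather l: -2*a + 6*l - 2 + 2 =-2*a + 6*l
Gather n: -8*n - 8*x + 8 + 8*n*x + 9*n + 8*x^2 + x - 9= n*(8*x + 1) + 8*x^2 - 7*x - 1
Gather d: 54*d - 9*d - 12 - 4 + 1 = 45*d - 15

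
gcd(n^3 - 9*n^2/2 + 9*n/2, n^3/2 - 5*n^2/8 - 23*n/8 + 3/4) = n - 3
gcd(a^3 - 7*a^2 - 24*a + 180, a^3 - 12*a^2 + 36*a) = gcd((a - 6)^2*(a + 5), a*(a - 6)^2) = a^2 - 12*a + 36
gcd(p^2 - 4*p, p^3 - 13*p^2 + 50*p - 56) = p - 4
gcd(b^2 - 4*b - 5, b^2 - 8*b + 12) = 1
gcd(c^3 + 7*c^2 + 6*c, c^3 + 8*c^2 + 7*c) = c^2 + c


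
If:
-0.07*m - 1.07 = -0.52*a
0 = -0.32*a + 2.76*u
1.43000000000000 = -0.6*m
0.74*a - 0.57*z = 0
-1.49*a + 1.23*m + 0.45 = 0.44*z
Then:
No Solution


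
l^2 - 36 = (l - 6)*(l + 6)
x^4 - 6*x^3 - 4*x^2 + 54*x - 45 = (x - 5)*(x - 3)*(x - 1)*(x + 3)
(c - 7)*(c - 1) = c^2 - 8*c + 7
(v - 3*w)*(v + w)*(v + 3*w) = v^3 + v^2*w - 9*v*w^2 - 9*w^3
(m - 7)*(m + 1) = m^2 - 6*m - 7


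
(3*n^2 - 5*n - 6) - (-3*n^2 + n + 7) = 6*n^2 - 6*n - 13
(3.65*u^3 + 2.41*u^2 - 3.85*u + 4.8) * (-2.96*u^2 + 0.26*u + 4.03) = -10.804*u^5 - 6.1846*u^4 + 26.7321*u^3 - 5.4967*u^2 - 14.2675*u + 19.344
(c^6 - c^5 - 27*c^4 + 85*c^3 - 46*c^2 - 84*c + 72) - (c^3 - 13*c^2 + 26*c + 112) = c^6 - c^5 - 27*c^4 + 84*c^3 - 33*c^2 - 110*c - 40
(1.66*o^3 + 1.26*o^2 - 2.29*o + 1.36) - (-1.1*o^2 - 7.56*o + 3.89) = 1.66*o^3 + 2.36*o^2 + 5.27*o - 2.53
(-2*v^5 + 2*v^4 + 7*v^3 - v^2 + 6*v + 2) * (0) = 0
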